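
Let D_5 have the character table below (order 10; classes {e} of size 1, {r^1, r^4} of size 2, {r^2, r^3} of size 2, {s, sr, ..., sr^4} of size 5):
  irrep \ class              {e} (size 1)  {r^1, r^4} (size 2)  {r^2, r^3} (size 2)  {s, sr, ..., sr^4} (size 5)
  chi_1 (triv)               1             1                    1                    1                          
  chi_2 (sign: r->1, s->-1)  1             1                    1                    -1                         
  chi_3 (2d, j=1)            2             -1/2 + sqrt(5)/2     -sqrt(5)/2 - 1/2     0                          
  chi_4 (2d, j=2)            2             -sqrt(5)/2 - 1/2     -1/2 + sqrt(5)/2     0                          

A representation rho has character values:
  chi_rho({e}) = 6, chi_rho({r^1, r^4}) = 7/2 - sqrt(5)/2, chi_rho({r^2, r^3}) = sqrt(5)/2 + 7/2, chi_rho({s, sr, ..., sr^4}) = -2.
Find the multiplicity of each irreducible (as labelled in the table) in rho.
Multiplicities: chi_1: 1, chi_2: 3, chi_3: 0, chi_4: 1.

Solution. Use <chi_rho, chi> = (1/|G|) sum_C |C| * chi_rho(C) * conj(chi(C)) with |G| = 10 for each irreducible chi in the table:
  <chi_rho, chi_1> = (1/10)[1*(6)*conj(1) + 2*(7/2 - sqrt(5)/2)*conj(1) + 2*(sqrt(5)/2 + 7/2)*conj(1) + 5*(-2)*conj(1)]
      = (1/10)[(6) + (7 - sqrt(5)) + (sqrt(5) + 7) + (-10)] = 10/10 = 1
  <chi_rho, chi_2> = (1/10)[1*(6)*conj(1) + 2*(7/2 - sqrt(5)/2)*conj(1) + 2*(sqrt(5)/2 + 7/2)*conj(1) + 5*(-2)*conj(-1)]
      = (1/10)[(6) + (7 - sqrt(5)) + (sqrt(5) + 7) + (10)] = 30/10 = 3
  <chi_rho, chi_3> = (1/10)[1*(6)*conj(2) + 2*(7/2 - sqrt(5)/2)*conj(-1/2 + sqrt(5)/2) + 2*(sqrt(5)/2 + 7/2)*conj(-sqrt(5)/2 - 1/2) + 5*(-2)*conj(0)]
      = (1/10)[(12) + (-6 + 4*sqrt(5)) + (-4*sqrt(5) - 6) + (0)] = 0/10 = 0
  <chi_rho, chi_4> = (1/10)[1*(6)*conj(2) + 2*(7/2 - sqrt(5)/2)*conj(-sqrt(5)/2 - 1/2) + 2*(sqrt(5)/2 + 7/2)*conj(-1/2 + sqrt(5)/2) + 5*(-2)*conj(0)]
      = (1/10)[(12) + (-3*sqrt(5) - 1) + (-1 + 3*sqrt(5)) + (0)] = 10/10 = 1
Dimension check: dim(rho) = sum (mult * dim) = 1*1 + 3*1 + 0*2 + 1*2 = 6 = chi_rho(e) = 6.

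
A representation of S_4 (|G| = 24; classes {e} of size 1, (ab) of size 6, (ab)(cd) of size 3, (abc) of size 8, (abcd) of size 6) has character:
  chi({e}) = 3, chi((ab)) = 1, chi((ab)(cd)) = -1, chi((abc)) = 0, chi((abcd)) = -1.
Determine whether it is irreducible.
Irreducible: <chi, chi> = 1.

Proof sketch: <chi, chi> = (1/|G|) sum_C |C| * |chi(C)|^2 = (1/24)[1*|3|^2 + 6*|1|^2 + 3*|-1|^2 + 8*|0|^2 + 6*|-1|^2]
  = (1/24)[(9) + (6) + (3) + (0) + (6)] = 24/24 = 1.
A character is irreducible iff <chi, chi> = 1, so this representation is irreducible.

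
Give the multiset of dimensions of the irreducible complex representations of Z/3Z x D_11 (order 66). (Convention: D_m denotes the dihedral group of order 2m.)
Dimensions: 1, 1, 1, 1, 1, 1, 2, 2, 2, 2, 2, 2, 2, 2, 2, 2, 2, 2, 2, 2, 2

Reasoning: There are 21 irreducibles (= number of conjugacy classes). Their dimensions d_i satisfy sum d_i^2 = |G| = 66: 1 + 1 + 1 + 1 + 1 + 1 + 4 + 4 + 4 + 4 + 4 + 4 + 4 + 4 + 4 + 4 + 4 + 4 + 4 + 4 + 4 = 66. (For the product with Z/3Z: each of the 3 1-dim characters of Z/3Z tensors with each irrep of D_11, giving 3 copies of each D_11-dimension.)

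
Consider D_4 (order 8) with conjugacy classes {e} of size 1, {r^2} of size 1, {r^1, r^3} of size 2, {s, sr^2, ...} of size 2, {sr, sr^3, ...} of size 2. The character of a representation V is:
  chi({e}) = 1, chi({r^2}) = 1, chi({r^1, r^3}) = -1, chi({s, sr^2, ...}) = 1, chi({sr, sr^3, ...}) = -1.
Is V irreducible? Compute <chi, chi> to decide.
Irreducible: <chi, chi> = 1.

Proof sketch: <chi, chi> = (1/|G|) sum_C |C| * |chi(C)|^2 = (1/8)[1*|1|^2 + 1*|1|^2 + 2*|-1|^2 + 2*|1|^2 + 2*|-1|^2]
  = (1/8)[(1) + (1) + (2) + (2) + (2)] = 8/8 = 1.
A character is irreducible iff <chi, chi> = 1, so this representation is irreducible.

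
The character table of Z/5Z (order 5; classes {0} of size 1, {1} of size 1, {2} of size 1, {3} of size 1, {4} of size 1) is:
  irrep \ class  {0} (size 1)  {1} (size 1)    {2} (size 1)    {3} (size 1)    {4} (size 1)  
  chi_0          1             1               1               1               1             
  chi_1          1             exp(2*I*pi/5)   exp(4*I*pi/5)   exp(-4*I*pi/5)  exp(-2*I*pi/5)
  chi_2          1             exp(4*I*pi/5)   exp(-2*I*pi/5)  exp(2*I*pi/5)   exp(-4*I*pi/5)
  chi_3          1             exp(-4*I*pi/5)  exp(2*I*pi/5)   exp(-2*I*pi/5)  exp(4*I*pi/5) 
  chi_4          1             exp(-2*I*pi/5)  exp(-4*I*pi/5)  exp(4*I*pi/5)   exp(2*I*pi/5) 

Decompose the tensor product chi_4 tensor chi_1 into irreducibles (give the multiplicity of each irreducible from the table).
chi_4 tensor chi_1 = chi_0 (all other irreducibles have multiplicity 0).

The character of a tensor product is the pointwise product (chi_4 * chi_1)(C) = chi_4(C) * chi_1(C):
  {0}: (1)*(1), {1}: (exp(-2*I*pi/5))*(exp(2*I*pi/5)), {2}: (exp(-4*I*pi/5))*(exp(4*I*pi/5)), {3}: (exp(4*I*pi/5))*(exp(-4*I*pi/5)), {4}: (exp(2*I*pi/5))*(exp(-2*I*pi/5))
so (chi_4 * chi_1) takes values
  {0} -> 1, {1} -> 1, {2} -> 1, {3} -> 1, {4} -> 1.
Now take the inner product of this character with each irreducible chi from the table, <chi_4*chi_1, chi> = (1/5) sum_C |C| (chi_4*chi_1)(C) conj(chi(C)):
  <chi_4*chi_1, chi_0> = (1/5)[1*(1)*conj(1) + 1*(1)*conj(1) + 1*(1)*conj(1) + 1*(1)*conj(1) + 1*(1)*conj(1)]
      = (1/5)[(1) + (1) + (1) + (1) + (1)] = 5/5 = 1
  <chi_4*chi_1, chi_1> = (1/5)[1*(1)*conj(1) + 1*(1)*conj(exp(2*I*pi/5)) + 1*(1)*conj(exp(4*I*pi/5)) + 1*(1)*conj(exp(-4*I*pi/5)) + 1*(1)*conj(exp(-2*I*pi/5))]
      = (1/5)[(1) + (exp(-2*I*pi/5)) + (exp(-4*I*pi/5)) + (exp(4*I*pi/5)) + (exp(2*I*pi/5))] = 0/5 = 0
  <chi_4*chi_1, chi_2> = (1/5)[1*(1)*conj(1) + 1*(1)*conj(exp(4*I*pi/5)) + 1*(1)*conj(exp(-2*I*pi/5)) + 1*(1)*conj(exp(2*I*pi/5)) + 1*(1)*conj(exp(-4*I*pi/5))]
      = (1/5)[(1) + (exp(-4*I*pi/5)) + (exp(2*I*pi/5)) + (exp(-2*I*pi/5)) + (exp(4*I*pi/5))] = 0/5 = 0
  <chi_4*chi_1, chi_3> = (1/5)[1*(1)*conj(1) + 1*(1)*conj(exp(-4*I*pi/5)) + 1*(1)*conj(exp(2*I*pi/5)) + 1*(1)*conj(exp(-2*I*pi/5)) + 1*(1)*conj(exp(4*I*pi/5))]
      = (1/5)[(1) + (exp(4*I*pi/5)) + (exp(-2*I*pi/5)) + (exp(2*I*pi/5)) + (exp(-4*I*pi/5))] = 0/5 = 0
  <chi_4*chi_1, chi_4> = (1/5)[1*(1)*conj(1) + 1*(1)*conj(exp(-2*I*pi/5)) + 1*(1)*conj(exp(-4*I*pi/5)) + 1*(1)*conj(exp(4*I*pi/5)) + 1*(1)*conj(exp(2*I*pi/5))]
      = (1/5)[(1) + (exp(2*I*pi/5)) + (exp(4*I*pi/5)) + (exp(-4*I*pi/5)) + (exp(-2*I*pi/5))] = 0/5 = 0
(Exp terms are combined using exp(i*s)*conj(exp(i*t)) = exp(i*(s-t)), and sums of them are collapsed using the identity that for every m > 1 the m distinct m-th roots of unity sum to 0, e.g. 1 + exp(2*I*pi/3) + exp(-2*I*pi/3) = 0.)
Hence the multiplicities are chi_0: 1. Dimension check: dim(chi_4)*dim(chi_1) = 1*1 = 1 and sum (mult * dim) = 1*1 = 1.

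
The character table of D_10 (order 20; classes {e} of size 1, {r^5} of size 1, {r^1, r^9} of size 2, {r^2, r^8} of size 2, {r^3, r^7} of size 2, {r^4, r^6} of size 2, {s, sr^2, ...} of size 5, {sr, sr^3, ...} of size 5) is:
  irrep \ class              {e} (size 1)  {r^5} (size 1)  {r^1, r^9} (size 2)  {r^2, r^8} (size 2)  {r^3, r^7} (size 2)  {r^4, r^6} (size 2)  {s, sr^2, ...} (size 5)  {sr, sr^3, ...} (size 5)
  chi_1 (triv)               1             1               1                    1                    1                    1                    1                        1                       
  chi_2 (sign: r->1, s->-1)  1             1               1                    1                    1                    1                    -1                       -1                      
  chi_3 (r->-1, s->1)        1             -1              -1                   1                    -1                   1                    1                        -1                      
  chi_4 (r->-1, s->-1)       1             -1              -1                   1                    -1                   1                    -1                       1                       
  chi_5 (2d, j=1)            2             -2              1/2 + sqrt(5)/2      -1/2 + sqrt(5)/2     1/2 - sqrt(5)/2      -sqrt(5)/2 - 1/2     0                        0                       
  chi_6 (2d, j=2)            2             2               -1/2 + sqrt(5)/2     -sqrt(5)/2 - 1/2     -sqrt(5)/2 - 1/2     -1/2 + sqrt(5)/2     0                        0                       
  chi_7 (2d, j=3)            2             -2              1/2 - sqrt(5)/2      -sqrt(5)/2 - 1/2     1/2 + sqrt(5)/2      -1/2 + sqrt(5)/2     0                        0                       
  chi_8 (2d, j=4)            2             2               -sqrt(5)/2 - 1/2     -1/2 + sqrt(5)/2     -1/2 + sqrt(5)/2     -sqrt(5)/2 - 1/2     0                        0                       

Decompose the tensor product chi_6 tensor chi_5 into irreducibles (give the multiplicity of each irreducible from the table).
chi_6 tensor chi_5 = chi_5 + chi_7 (all other irreducibles have multiplicity 0).

Explanation: The character of a tensor product is the pointwise product (chi_6 * chi_5)(C) = chi_6(C) * chi_5(C):
  {e}: (2)*(2), {r^5}: (2)*(-2), {r^1, r^9}: (-1/2 + sqrt(5)/2)*(1/2 + sqrt(5)/2), {r^2, r^8}: (-sqrt(5)/2 - 1/2)*(-1/2 + sqrt(5)/2), {r^3, r^7}: (-sqrt(5)/2 - 1/2)*(1/2 - sqrt(5)/2), {r^4, r^6}: (-1/2 + sqrt(5)/2)*(-sqrt(5)/2 - 1/2), {s, sr^2, ...}: (0)*(0), {sr, sr^3, ...}: (0)*(0)
so (chi_6 * chi_5) takes values
  {e} -> 4, {r^5} -> -4, {r^1, r^9} -> 1, {r^2, r^8} -> -1, {r^3, r^7} -> 1, {r^4, r^6} -> -1, {s, sr^2, ...} -> 0, {sr, sr^3, ...} -> 0.
Now take the inner product of this character with each irreducible chi from the table, <chi_6*chi_5, chi> = (1/20) sum_C |C| (chi_6*chi_5)(C) conj(chi(C)):
  <chi_6*chi_5, chi_1> = (1/20)[1*(4)*conj(1) + 1*(-4)*conj(1) + 2*(1)*conj(1) + 2*(-1)*conj(1) + 2*(1)*conj(1) + 2*(-1)*conj(1) + 5*(0)*conj(1) + 5*(0)*conj(1)]
      = (1/20)[(4) + (-4) + (2) + (-2) + (2) + (-2) + (0) + (0)] = 0/20 = 0
  <chi_6*chi_5, chi_2> = (1/20)[1*(4)*conj(1) + 1*(-4)*conj(1) + 2*(1)*conj(1) + 2*(-1)*conj(1) + 2*(1)*conj(1) + 2*(-1)*conj(1) + 5*(0)*conj(-1) + 5*(0)*conj(-1)]
      = (1/20)[(4) + (-4) + (2) + (-2) + (2) + (-2) + (0) + (0)] = 0/20 = 0
  <chi_6*chi_5, chi_3> = (1/20)[1*(4)*conj(1) + 1*(-4)*conj(-1) + 2*(1)*conj(-1) + 2*(-1)*conj(1) + 2*(1)*conj(-1) + 2*(-1)*conj(1) + 5*(0)*conj(1) + 5*(0)*conj(-1)]
      = (1/20)[(4) + (4) + (-2) + (-2) + (-2) + (-2) + (0) + (0)] = 0/20 = 0
  <chi_6*chi_5, chi_4> = (1/20)[1*(4)*conj(1) + 1*(-4)*conj(-1) + 2*(1)*conj(-1) + 2*(-1)*conj(1) + 2*(1)*conj(-1) + 2*(-1)*conj(1) + 5*(0)*conj(-1) + 5*(0)*conj(1)]
      = (1/20)[(4) + (4) + (-2) + (-2) + (-2) + (-2) + (0) + (0)] = 0/20 = 0
  <chi_6*chi_5, chi_5> = (1/20)[1*(4)*conj(2) + 1*(-4)*conj(-2) + 2*(1)*conj(1/2 + sqrt(5)/2) + 2*(-1)*conj(-1/2 + sqrt(5)/2) + 2*(1)*conj(1/2 - sqrt(5)/2) + 2*(-1)*conj(-sqrt(5)/2 - 1/2) + 5*(0)*conj(0) + 5*(0)*conj(0)]
      = (1/20)[(8) + (8) + (1 + sqrt(5)) + (1 - sqrt(5)) + (1 - sqrt(5)) + (1 + sqrt(5)) + (0) + (0)] = 20/20 = 1
  <chi_6*chi_5, chi_6> = (1/20)[1*(4)*conj(2) + 1*(-4)*conj(2) + 2*(1)*conj(-1/2 + sqrt(5)/2) + 2*(-1)*conj(-sqrt(5)/2 - 1/2) + 2*(1)*conj(-sqrt(5)/2 - 1/2) + 2*(-1)*conj(-1/2 + sqrt(5)/2) + 5*(0)*conj(0) + 5*(0)*conj(0)]
      = (1/20)[(8) + (-8) + (-1 + sqrt(5)) + (1 + sqrt(5)) + (-sqrt(5) - 1) + (1 - sqrt(5)) + (0) + (0)] = 0/20 = 0
  <chi_6*chi_5, chi_7> = (1/20)[1*(4)*conj(2) + 1*(-4)*conj(-2) + 2*(1)*conj(1/2 - sqrt(5)/2) + 2*(-1)*conj(-sqrt(5)/2 - 1/2) + 2*(1)*conj(1/2 + sqrt(5)/2) + 2*(-1)*conj(-1/2 + sqrt(5)/2) + 5*(0)*conj(0) + 5*(0)*conj(0)]
      = (1/20)[(8) + (8) + (1 - sqrt(5)) + (1 + sqrt(5)) + (1 + sqrt(5)) + (1 - sqrt(5)) + (0) + (0)] = 20/20 = 1
  <chi_6*chi_5, chi_8> = (1/20)[1*(4)*conj(2) + 1*(-4)*conj(2) + 2*(1)*conj(-sqrt(5)/2 - 1/2) + 2*(-1)*conj(-1/2 + sqrt(5)/2) + 2*(1)*conj(-1/2 + sqrt(5)/2) + 2*(-1)*conj(-sqrt(5)/2 - 1/2) + 5*(0)*conj(0) + 5*(0)*conj(0)]
      = (1/20)[(8) + (-8) + (-sqrt(5) - 1) + (1 - sqrt(5)) + (-1 + sqrt(5)) + (1 + sqrt(5)) + (0) + (0)] = 0/20 = 0
Hence the multiplicities are chi_5: 1, chi_7: 1. Dimension check: dim(chi_6)*dim(chi_5) = 2*2 = 4 and sum (mult * dim) = 1*2 + 1*2 = 4.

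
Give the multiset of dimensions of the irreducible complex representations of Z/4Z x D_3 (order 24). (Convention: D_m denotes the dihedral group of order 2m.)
Dimensions: 1, 1, 1, 1, 1, 1, 1, 1, 2, 2, 2, 2

Solution. There are 12 irreducibles (= number of conjugacy classes). Their dimensions d_i satisfy sum d_i^2 = |G| = 24: 1 + 1 + 1 + 1 + 1 + 1 + 1 + 1 + 4 + 4 + 4 + 4 = 24. (For the product with Z/4Z: each of the 4 1-dim characters of Z/4Z tensors with each irrep of D_3, giving 4 copies of each D_3-dimension.)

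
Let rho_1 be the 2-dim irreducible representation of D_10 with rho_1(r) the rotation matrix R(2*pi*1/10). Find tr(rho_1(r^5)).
chi_{rho_1}(r^5) = 2*cos(2*pi*1*5/10) = -2

Proof sketch: rho_1(r^5) is rotation by angle 2*pi*1*5/10, whose trace is 2*cos(2*pi*1*5/10) = -2.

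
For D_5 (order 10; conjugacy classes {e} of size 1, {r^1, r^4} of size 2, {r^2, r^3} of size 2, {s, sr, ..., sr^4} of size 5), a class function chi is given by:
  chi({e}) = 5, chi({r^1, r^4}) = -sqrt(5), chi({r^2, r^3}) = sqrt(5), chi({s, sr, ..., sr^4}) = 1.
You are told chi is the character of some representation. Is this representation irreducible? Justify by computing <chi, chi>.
Not irreducible (reducible): <chi, chi> = 5 > 1.

<chi, chi> = (1/|G|) sum_C |C| * |chi(C)|^2 = (1/10)[1*|5|^2 + 2*|-sqrt(5)|^2 + 2*|sqrt(5)|^2 + 5*|1|^2]
  = (1/10)[(25) + (10) + (10) + (5)] = 50/10 = 5.
A character is irreducible iff <chi, chi> = 1, so this representation is reducible.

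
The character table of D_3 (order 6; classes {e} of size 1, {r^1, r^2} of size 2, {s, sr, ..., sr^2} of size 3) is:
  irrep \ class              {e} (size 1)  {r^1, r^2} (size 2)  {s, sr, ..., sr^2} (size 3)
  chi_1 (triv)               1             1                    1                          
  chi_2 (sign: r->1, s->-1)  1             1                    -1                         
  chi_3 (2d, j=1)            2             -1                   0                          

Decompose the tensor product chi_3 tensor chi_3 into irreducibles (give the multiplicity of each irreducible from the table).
chi_3 tensor chi_3 = chi_1 + chi_2 + chi_3 (all other irreducibles have multiplicity 0).

Working: The character of a tensor product is the pointwise product (chi_3 * chi_3)(C) = chi_3(C) * chi_3(C):
  {e}: (2)*(2), {r^1, r^2}: (-1)*(-1), {s, sr, ..., sr^2}: (0)*(0)
so (chi_3 * chi_3) takes values
  {e} -> 4, {r^1, r^2} -> 1, {s, sr, ..., sr^2} -> 0.
Now take the inner product of this character with each irreducible chi from the table, <chi_3*chi_3, chi> = (1/6) sum_C |C| (chi_3*chi_3)(C) conj(chi(C)):
  <chi_3*chi_3, chi_1> = (1/6)[1*(4)*conj(1) + 2*(1)*conj(1) + 3*(0)*conj(1)]
      = (1/6)[(4) + (2) + (0)] = 6/6 = 1
  <chi_3*chi_3, chi_2> = (1/6)[1*(4)*conj(1) + 2*(1)*conj(1) + 3*(0)*conj(-1)]
      = (1/6)[(4) + (2) + (0)] = 6/6 = 1
  <chi_3*chi_3, chi_3> = (1/6)[1*(4)*conj(2) + 2*(1)*conj(-1) + 3*(0)*conj(0)]
      = (1/6)[(8) + (-2) + (0)] = 6/6 = 1
Hence the multiplicities are chi_1: 1, chi_2: 1, chi_3: 1. Dimension check: dim(chi_3)*dim(chi_3) = 2*2 = 4 and sum (mult * dim) = 1*1 + 1*1 + 1*2 = 4.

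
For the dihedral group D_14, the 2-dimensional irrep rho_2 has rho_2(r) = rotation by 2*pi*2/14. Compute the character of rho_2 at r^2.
chi_{rho_2}(r^2) = 2*cos(2*pi*2*2/14) = -2*cos(3*pi/7)

Why: rho_2(r^2) is rotation by angle 2*pi*2*2/14, whose trace is 2*cos(2*pi*2*2/14) = -2*cos(3*pi/7).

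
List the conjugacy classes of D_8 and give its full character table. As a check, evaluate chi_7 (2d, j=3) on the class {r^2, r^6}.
Conjugacy classes: {e} of size 1, {r^4} of size 1, {r^1, r^7} of size 2, {r^2, r^6} of size 2, {r^3, r^5} of size 2, {s, sr^2, ...} of size 4, {sr, sr^3, ...} of size 4.
Character table:
  irrep \ class              {e} (size 1)  {r^4} (size 1)  {r^1, r^7} (size 2)  {r^2, r^6} (size 2)  {r^3, r^5} (size 2)  {s, sr^2, ...} (size 4)  {sr, sr^3, ...} (size 4)
  chi_1 (triv)               1             1               1                    1                    1                    1                        1                       
  chi_2 (sign: r->1, s->-1)  1             1               1                    1                    1                    -1                       -1                      
  chi_3 (r->-1, s->1)        1             1               -1                   1                    -1                   1                        -1                      
  chi_4 (r->-1, s->-1)       1             1               -1                   1                    -1                   -1                       1                       
  chi_5 (2d, j=1)            2             -2              sqrt(2)              0                    -sqrt(2)             0                        0                       
  chi_6 (2d, j=2)            2             2               0                    -2                   0                    0                        0                       
  chi_7 (2d, j=3)            2             -2              -sqrt(2)             0                    sqrt(2)              0                        0                       

Spot check: chi_7 (2d, j=3) on {r^2, r^6} = 0.

Details: D_8 has order 2*8 = 16 with 7 conjugacy classes, hence 7 irreducibles. Sum of squared dims 1 + 1 + 1 + 1 + 4 + 4 + 4 = 16 = |G|. Linear characters come from the abelianisation; the 2-dimensional irreps have character r^k -> 2*cos(2*pi*j*k/8), reflections -> 0.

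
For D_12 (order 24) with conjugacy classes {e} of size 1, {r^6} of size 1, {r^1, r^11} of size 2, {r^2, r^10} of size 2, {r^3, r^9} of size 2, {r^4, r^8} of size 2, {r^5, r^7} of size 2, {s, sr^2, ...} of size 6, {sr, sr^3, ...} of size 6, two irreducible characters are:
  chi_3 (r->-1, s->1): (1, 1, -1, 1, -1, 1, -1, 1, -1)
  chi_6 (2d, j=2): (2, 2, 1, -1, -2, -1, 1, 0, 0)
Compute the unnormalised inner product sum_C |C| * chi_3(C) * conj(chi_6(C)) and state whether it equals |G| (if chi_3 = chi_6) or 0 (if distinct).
Sum = 0; so <chi_3, chi_6> = 0 (distinct irreducibles are orthogonal).

Solution. Compute term by term over conjugacy classes (|C| * chi_3(C) * conj(chi_6(C))):
  1*(1)*conj(2) + 1*(1)*conj(2) + 2*(-1)*conj(1) + 2*(1)*conj(-1) + 2*(-1)*conj(-2) + 2*(1)*conj(-1) + 2*(-1)*conj(1) + 6*(1)*conj(0) + 6*(-1)*conj(0)
  = (2) + (2) + (-2) + (-2) + (4) + (-2) + (-2) + (0) + (0)
  = 0.
Dividing by |G| = 24 gives 0/24 = 0, matching the row-orthogonality relation <chi_3, chi_6> = [chi_3 = chi_6].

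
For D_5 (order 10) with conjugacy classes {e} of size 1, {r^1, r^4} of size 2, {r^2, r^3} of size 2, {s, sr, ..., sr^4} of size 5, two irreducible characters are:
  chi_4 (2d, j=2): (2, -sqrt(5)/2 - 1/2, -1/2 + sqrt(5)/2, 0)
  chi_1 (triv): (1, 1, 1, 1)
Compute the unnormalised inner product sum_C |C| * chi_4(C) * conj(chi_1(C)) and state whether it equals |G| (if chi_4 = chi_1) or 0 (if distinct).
Sum = 0; so <chi_4, chi_1> = 0 (distinct irreducibles are orthogonal).

Derivation: Compute term by term over conjugacy classes (|C| * chi_4(C) * conj(chi_1(C))):
  1*(2)*conj(1) + 2*(-sqrt(5)/2 - 1/2)*conj(1) + 2*(-1/2 + sqrt(5)/2)*conj(1) + 5*(0)*conj(1)
  = (2) + (-sqrt(5) - 1) + (-1 + sqrt(5)) + (0)
  = 0.
Dividing by |G| = 10 gives 0/10 = 0, matching the row-orthogonality relation <chi_4, chi_1> = [chi_4 = chi_1].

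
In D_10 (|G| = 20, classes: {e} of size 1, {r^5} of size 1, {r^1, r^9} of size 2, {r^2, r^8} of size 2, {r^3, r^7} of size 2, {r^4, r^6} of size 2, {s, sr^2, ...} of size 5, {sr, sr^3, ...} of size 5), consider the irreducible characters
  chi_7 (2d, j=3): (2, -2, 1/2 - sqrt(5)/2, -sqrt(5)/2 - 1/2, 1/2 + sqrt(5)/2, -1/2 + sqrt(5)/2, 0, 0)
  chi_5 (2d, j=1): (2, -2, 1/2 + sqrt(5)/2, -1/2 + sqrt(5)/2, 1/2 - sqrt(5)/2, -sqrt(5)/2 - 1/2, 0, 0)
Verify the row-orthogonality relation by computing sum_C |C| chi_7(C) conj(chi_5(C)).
Sum = 0; so <chi_7, chi_5> = 0 (distinct irreducibles are orthogonal).

Why: Compute term by term over conjugacy classes (|C| * chi_7(C) * conj(chi_5(C))):
  1*(2)*conj(2) + 1*(-2)*conj(-2) + 2*(1/2 - sqrt(5)/2)*conj(1/2 + sqrt(5)/2) + 2*(-sqrt(5)/2 - 1/2)*conj(-1/2 + sqrt(5)/2) + 2*(1/2 + sqrt(5)/2)*conj(1/2 - sqrt(5)/2) + 2*(-1/2 + sqrt(5)/2)*conj(-sqrt(5)/2 - 1/2) + 5*(0)*conj(0) + 5*(0)*conj(0)
  = (4) + (4) + (-2) + (-2) + (-2) + (-2) + (0) + (0)
  = 0.
Dividing by |G| = 20 gives 0/20 = 0, matching the row-orthogonality relation <chi_7, chi_5> = [chi_7 = chi_5].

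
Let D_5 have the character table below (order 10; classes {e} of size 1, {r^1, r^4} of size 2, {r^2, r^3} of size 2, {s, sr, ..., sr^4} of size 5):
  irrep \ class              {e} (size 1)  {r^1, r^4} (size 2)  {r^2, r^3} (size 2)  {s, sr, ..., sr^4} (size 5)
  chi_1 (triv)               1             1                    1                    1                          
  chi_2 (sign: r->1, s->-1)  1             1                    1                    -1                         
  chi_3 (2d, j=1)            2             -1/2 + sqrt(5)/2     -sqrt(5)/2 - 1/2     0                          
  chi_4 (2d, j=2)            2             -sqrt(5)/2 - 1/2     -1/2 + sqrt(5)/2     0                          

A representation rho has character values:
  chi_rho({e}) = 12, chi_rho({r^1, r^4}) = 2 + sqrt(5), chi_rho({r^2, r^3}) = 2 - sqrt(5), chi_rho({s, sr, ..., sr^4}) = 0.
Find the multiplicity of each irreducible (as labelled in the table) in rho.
Multiplicities: chi_1: 2, chi_2: 2, chi_3: 3, chi_4: 1.

Argument: Use <chi_rho, chi> = (1/|G|) sum_C |C| * chi_rho(C) * conj(chi(C)) with |G| = 10 for each irreducible chi in the table:
  <chi_rho, chi_1> = (1/10)[1*(12)*conj(1) + 2*(2 + sqrt(5))*conj(1) + 2*(2 - sqrt(5))*conj(1) + 5*(0)*conj(1)]
      = (1/10)[(12) + (4 + 2*sqrt(5)) + (4 - 2*sqrt(5)) + (0)] = 20/10 = 2
  <chi_rho, chi_2> = (1/10)[1*(12)*conj(1) + 2*(2 + sqrt(5))*conj(1) + 2*(2 - sqrt(5))*conj(1) + 5*(0)*conj(-1)]
      = (1/10)[(12) + (4 + 2*sqrt(5)) + (4 - 2*sqrt(5)) + (0)] = 20/10 = 2
  <chi_rho, chi_3> = (1/10)[1*(12)*conj(2) + 2*(2 + sqrt(5))*conj(-1/2 + sqrt(5)/2) + 2*(2 - sqrt(5))*conj(-sqrt(5)/2 - 1/2) + 5*(0)*conj(0)]
      = (1/10)[(24) + (sqrt(5) + 3) + (3 - sqrt(5)) + (0)] = 30/10 = 3
  <chi_rho, chi_4> = (1/10)[1*(12)*conj(2) + 2*(2 + sqrt(5))*conj(-sqrt(5)/2 - 1/2) + 2*(2 - sqrt(5))*conj(-1/2 + sqrt(5)/2) + 5*(0)*conj(0)]
      = (1/10)[(24) + (-7 - 3*sqrt(5)) + (-7 + 3*sqrt(5)) + (0)] = 10/10 = 1
Dimension check: dim(rho) = sum (mult * dim) = 2*1 + 2*1 + 3*2 + 1*2 = 12 = chi_rho(e) = 12.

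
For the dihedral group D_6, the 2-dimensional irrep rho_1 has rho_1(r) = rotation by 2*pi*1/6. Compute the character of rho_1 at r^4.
chi_{rho_1}(r^4) = 2*cos(2*pi*1*4/6) = -1

rho_1(r^4) is rotation by angle 2*pi*1*4/6, whose trace is 2*cos(2*pi*1*4/6) = -1.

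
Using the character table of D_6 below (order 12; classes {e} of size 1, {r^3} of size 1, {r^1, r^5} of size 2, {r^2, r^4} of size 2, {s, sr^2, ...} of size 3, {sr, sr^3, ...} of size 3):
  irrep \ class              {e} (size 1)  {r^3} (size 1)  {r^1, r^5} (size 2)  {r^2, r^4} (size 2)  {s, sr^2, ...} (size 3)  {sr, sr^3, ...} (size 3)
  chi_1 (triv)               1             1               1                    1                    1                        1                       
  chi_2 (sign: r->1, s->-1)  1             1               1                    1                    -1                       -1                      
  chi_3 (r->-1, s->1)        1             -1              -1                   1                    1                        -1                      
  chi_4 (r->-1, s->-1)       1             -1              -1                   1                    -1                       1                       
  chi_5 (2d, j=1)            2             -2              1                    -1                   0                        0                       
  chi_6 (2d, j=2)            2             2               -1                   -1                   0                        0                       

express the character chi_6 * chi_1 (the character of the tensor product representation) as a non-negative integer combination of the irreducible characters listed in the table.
chi_6 tensor chi_1 = chi_6 (all other irreducibles have multiplicity 0).

Derivation: The character of a tensor product is the pointwise product (chi_6 * chi_1)(C) = chi_6(C) * chi_1(C):
  {e}: (2)*(1), {r^3}: (2)*(1), {r^1, r^5}: (-1)*(1), {r^2, r^4}: (-1)*(1), {s, sr^2, ...}: (0)*(1), {sr, sr^3, ...}: (0)*(1)
so (chi_6 * chi_1) takes values
  {e} -> 2, {r^3} -> 2, {r^1, r^5} -> -1, {r^2, r^4} -> -1, {s, sr^2, ...} -> 0, {sr, sr^3, ...} -> 0.
Now take the inner product of this character with each irreducible chi from the table, <chi_6*chi_1, chi> = (1/12) sum_C |C| (chi_6*chi_1)(C) conj(chi(C)):
  <chi_6*chi_1, chi_1> = (1/12)[1*(2)*conj(1) + 1*(2)*conj(1) + 2*(-1)*conj(1) + 2*(-1)*conj(1) + 3*(0)*conj(1) + 3*(0)*conj(1)]
      = (1/12)[(2) + (2) + (-2) + (-2) + (0) + (0)] = 0/12 = 0
  <chi_6*chi_1, chi_2> = (1/12)[1*(2)*conj(1) + 1*(2)*conj(1) + 2*(-1)*conj(1) + 2*(-1)*conj(1) + 3*(0)*conj(-1) + 3*(0)*conj(-1)]
      = (1/12)[(2) + (2) + (-2) + (-2) + (0) + (0)] = 0/12 = 0
  <chi_6*chi_1, chi_3> = (1/12)[1*(2)*conj(1) + 1*(2)*conj(-1) + 2*(-1)*conj(-1) + 2*(-1)*conj(1) + 3*(0)*conj(1) + 3*(0)*conj(-1)]
      = (1/12)[(2) + (-2) + (2) + (-2) + (0) + (0)] = 0/12 = 0
  <chi_6*chi_1, chi_4> = (1/12)[1*(2)*conj(1) + 1*(2)*conj(-1) + 2*(-1)*conj(-1) + 2*(-1)*conj(1) + 3*(0)*conj(-1) + 3*(0)*conj(1)]
      = (1/12)[(2) + (-2) + (2) + (-2) + (0) + (0)] = 0/12 = 0
  <chi_6*chi_1, chi_5> = (1/12)[1*(2)*conj(2) + 1*(2)*conj(-2) + 2*(-1)*conj(1) + 2*(-1)*conj(-1) + 3*(0)*conj(0) + 3*(0)*conj(0)]
      = (1/12)[(4) + (-4) + (-2) + (2) + (0) + (0)] = 0/12 = 0
  <chi_6*chi_1, chi_6> = (1/12)[1*(2)*conj(2) + 1*(2)*conj(2) + 2*(-1)*conj(-1) + 2*(-1)*conj(-1) + 3*(0)*conj(0) + 3*(0)*conj(0)]
      = (1/12)[(4) + (4) + (2) + (2) + (0) + (0)] = 12/12 = 1
Hence the multiplicities are chi_6: 1. Dimension check: dim(chi_6)*dim(chi_1) = 2*1 = 2 and sum (mult * dim) = 1*2 = 2.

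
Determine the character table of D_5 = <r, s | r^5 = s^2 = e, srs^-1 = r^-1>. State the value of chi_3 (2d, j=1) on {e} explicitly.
Conjugacy classes: {e} of size 1, {r^1, r^4} of size 2, {r^2, r^3} of size 2, {s, sr, ..., sr^4} of size 5.
Character table:
  irrep \ class              {e} (size 1)  {r^1, r^4} (size 2)  {r^2, r^3} (size 2)  {s, sr, ..., sr^4} (size 5)
  chi_1 (triv)               1             1                    1                    1                          
  chi_2 (sign: r->1, s->-1)  1             1                    1                    -1                         
  chi_3 (2d, j=1)            2             -1/2 + sqrt(5)/2     -sqrt(5)/2 - 1/2     0                          
  chi_4 (2d, j=2)            2             -sqrt(5)/2 - 1/2     -1/2 + sqrt(5)/2     0                          

Spot check: chi_3 (2d, j=1) on {e} = 2.

Working: D_5 has order 2*5 = 10 with 4 conjugacy classes, hence 4 irreducibles. Sum of squared dims 1 + 1 + 4 + 4 = 10 = |G|. Linear characters come from the abelianisation; the 2-dimensional irreps have character r^k -> 2*cos(2*pi*j*k/5), reflections -> 0.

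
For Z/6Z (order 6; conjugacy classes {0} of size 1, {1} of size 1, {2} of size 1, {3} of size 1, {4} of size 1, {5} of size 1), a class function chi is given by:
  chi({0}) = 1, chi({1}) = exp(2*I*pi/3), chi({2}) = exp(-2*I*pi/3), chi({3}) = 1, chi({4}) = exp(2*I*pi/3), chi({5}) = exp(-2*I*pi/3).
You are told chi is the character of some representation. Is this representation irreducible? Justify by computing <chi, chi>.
Irreducible: <chi, chi> = 1.

Proof sketch: <chi, chi> = (1/|G|) sum_C |C| * |chi(C)|^2 = (1/6)[1*|1|^2 + 1*|exp(2*I*pi/3)|^2 + 1*|exp(-2*I*pi/3)|^2 + 1*|1|^2 + 1*|exp(2*I*pi/3)|^2 + 1*|exp(-2*I*pi/3)|^2]
  = (1/6)[(1) + (1) + (1) + (1) + (1) + (1)] = 6/6 = 1.
(Exp terms are combined using exp(i*s)*conj(exp(i*t)) = exp(i*(s-t)), and sums of them are collapsed using the identity that for every m > 1 the m distinct m-th roots of unity sum to 0, e.g. 1 + exp(2*I*pi/3) + exp(-2*I*pi/3) = 0.)
A character is irreducible iff <chi, chi> = 1, so this representation is irreducible.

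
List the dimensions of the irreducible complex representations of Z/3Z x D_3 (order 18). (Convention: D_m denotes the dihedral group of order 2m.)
Dimensions: 1, 1, 1, 1, 1, 1, 2, 2, 2

Reasoning: There are 9 irreducibles (= number of conjugacy classes). Their dimensions d_i satisfy sum d_i^2 = |G| = 18: 1 + 1 + 1 + 1 + 1 + 1 + 4 + 4 + 4 = 18. (For the product with Z/3Z: each of the 3 1-dim characters of Z/3Z tensors with each irrep of D_3, giving 3 copies of each D_3-dimension.)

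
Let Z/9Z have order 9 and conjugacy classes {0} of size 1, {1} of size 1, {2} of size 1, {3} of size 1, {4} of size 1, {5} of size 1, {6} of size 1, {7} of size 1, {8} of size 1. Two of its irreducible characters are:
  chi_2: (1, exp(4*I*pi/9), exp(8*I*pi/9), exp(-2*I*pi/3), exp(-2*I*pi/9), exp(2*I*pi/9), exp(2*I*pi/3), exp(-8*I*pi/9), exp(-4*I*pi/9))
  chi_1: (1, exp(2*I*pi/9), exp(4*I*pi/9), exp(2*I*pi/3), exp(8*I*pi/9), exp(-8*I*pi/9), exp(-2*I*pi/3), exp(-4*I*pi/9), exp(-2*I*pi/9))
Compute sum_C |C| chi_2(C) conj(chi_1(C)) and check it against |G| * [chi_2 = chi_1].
Sum = 0; so <chi_2, chi_1> = 0 (distinct irreducibles are orthogonal).

Derivation: Compute term by term over conjugacy classes (|C| * chi_2(C) * conj(chi_1(C))):
  1*(1)*conj(1) + 1*(exp(4*I*pi/9))*conj(exp(2*I*pi/9)) + 1*(exp(8*I*pi/9))*conj(exp(4*I*pi/9)) + 1*(exp(-2*I*pi/3))*conj(exp(2*I*pi/3)) + 1*(exp(-2*I*pi/9))*conj(exp(8*I*pi/9)) + 1*(exp(2*I*pi/9))*conj(exp(-8*I*pi/9)) + 1*(exp(2*I*pi/3))*conj(exp(-2*I*pi/3)) + 1*(exp(-8*I*pi/9))*conj(exp(-4*I*pi/9)) + 1*(exp(-4*I*pi/9))*conj(exp(-2*I*pi/9))
  = (1) + (exp(2*I*pi/9)) + (exp(4*I*pi/9)) + (exp(2*I*pi/3)) + (exp(8*I*pi/9)) + (exp(-8*I*pi/9)) + (exp(-2*I*pi/3)) + (exp(-4*I*pi/9)) + (exp(-2*I*pi/9))
  = 0.
(Exp terms are combined using exp(i*s)*conj(exp(i*t)) = exp(i*(s-t)), and sums of them are collapsed using the identity that for every m > 1 the m distinct m-th roots of unity sum to 0, e.g. 1 + exp(2*I*pi/3) + exp(-2*I*pi/3) = 0.)
Dividing by |G| = 9 gives 0/9 = 0, matching the row-orthogonality relation <chi_2, chi_1> = [chi_2 = chi_1].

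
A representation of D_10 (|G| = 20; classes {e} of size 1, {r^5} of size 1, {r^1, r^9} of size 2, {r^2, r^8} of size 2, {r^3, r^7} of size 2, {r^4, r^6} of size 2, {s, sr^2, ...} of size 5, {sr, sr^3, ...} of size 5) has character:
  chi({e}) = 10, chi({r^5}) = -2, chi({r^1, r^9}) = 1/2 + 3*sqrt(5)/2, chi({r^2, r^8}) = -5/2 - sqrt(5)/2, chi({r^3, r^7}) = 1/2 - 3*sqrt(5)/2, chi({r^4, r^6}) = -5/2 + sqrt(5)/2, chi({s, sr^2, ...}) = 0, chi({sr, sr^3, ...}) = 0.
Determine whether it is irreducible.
Not irreducible (reducible): <chi, chi> = 9 > 1.

Explanation: <chi, chi> = (1/|G|) sum_C |C| * |chi(C)|^2 = (1/20)[1*|10|^2 + 1*|-2|^2 + 2*|1/2 + 3*sqrt(5)/2|^2 + 2*|-5/2 - sqrt(5)/2|^2 + 2*|1/2 - 3*sqrt(5)/2|^2 + 2*|-5/2 + sqrt(5)/2|^2 + 5*|0|^2 + 5*|0|^2]
  = (1/20)[(100) + (4) + (3*sqrt(5) + 23) + (5*sqrt(5) + 15) + (23 - 3*sqrt(5)) + (15 - 5*sqrt(5)) + (0) + (0)] = 180/20 = 9.
A character is irreducible iff <chi, chi> = 1, so this representation is reducible.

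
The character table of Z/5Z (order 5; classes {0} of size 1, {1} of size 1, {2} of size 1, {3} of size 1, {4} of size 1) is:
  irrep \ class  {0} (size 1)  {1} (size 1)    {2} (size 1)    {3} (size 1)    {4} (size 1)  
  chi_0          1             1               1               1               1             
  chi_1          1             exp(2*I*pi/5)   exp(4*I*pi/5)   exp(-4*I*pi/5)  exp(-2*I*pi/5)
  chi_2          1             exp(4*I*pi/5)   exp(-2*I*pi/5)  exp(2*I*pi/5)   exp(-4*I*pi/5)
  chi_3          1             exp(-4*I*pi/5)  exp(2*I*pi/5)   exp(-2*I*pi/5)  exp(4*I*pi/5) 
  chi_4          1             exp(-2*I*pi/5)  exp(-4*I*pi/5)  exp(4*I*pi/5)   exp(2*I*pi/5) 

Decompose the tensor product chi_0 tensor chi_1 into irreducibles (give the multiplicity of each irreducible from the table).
chi_0 tensor chi_1 = chi_1 (all other irreducibles have multiplicity 0).

Working: The character of a tensor product is the pointwise product (chi_0 * chi_1)(C) = chi_0(C) * chi_1(C):
  {0}: (1)*(1), {1}: (1)*(exp(2*I*pi/5)), {2}: (1)*(exp(4*I*pi/5)), {3}: (1)*(exp(-4*I*pi/5)), {4}: (1)*(exp(-2*I*pi/5))
so (chi_0 * chi_1) takes values
  {0} -> 1, {1} -> exp(2*I*pi/5), {2} -> exp(4*I*pi/5), {3} -> exp(-4*I*pi/5), {4} -> exp(-2*I*pi/5).
Now take the inner product of this character with each irreducible chi from the table, <chi_0*chi_1, chi> = (1/5) sum_C |C| (chi_0*chi_1)(C) conj(chi(C)):
  <chi_0*chi_1, chi_0> = (1/5)[1*(1)*conj(1) + 1*(exp(2*I*pi/5))*conj(1) + 1*(exp(4*I*pi/5))*conj(1) + 1*(exp(-4*I*pi/5))*conj(1) + 1*(exp(-2*I*pi/5))*conj(1)]
      = (1/5)[(1) + (exp(2*I*pi/5)) + (exp(4*I*pi/5)) + (exp(-4*I*pi/5)) + (exp(-2*I*pi/5))] = 0/5 = 0
  <chi_0*chi_1, chi_1> = (1/5)[1*(1)*conj(1) + 1*(exp(2*I*pi/5))*conj(exp(2*I*pi/5)) + 1*(exp(4*I*pi/5))*conj(exp(4*I*pi/5)) + 1*(exp(-4*I*pi/5))*conj(exp(-4*I*pi/5)) + 1*(exp(-2*I*pi/5))*conj(exp(-2*I*pi/5))]
      = (1/5)[(1) + (1) + (1) + (1) + (1)] = 5/5 = 1
  <chi_0*chi_1, chi_2> = (1/5)[1*(1)*conj(1) + 1*(exp(2*I*pi/5))*conj(exp(4*I*pi/5)) + 1*(exp(4*I*pi/5))*conj(exp(-2*I*pi/5)) + 1*(exp(-4*I*pi/5))*conj(exp(2*I*pi/5)) + 1*(exp(-2*I*pi/5))*conj(exp(-4*I*pi/5))]
      = (1/5)[(1) + (exp(-2*I*pi/5)) + (exp(-4*I*pi/5)) + (exp(4*I*pi/5)) + (exp(2*I*pi/5))] = 0/5 = 0
  <chi_0*chi_1, chi_3> = (1/5)[1*(1)*conj(1) + 1*(exp(2*I*pi/5))*conj(exp(-4*I*pi/5)) + 1*(exp(4*I*pi/5))*conj(exp(2*I*pi/5)) + 1*(exp(-4*I*pi/5))*conj(exp(-2*I*pi/5)) + 1*(exp(-2*I*pi/5))*conj(exp(4*I*pi/5))]
      = (1/5)[(1) + (exp(-4*I*pi/5)) + (exp(2*I*pi/5)) + (exp(-2*I*pi/5)) + (exp(4*I*pi/5))] = 0/5 = 0
  <chi_0*chi_1, chi_4> = (1/5)[1*(1)*conj(1) + 1*(exp(2*I*pi/5))*conj(exp(-2*I*pi/5)) + 1*(exp(4*I*pi/5))*conj(exp(-4*I*pi/5)) + 1*(exp(-4*I*pi/5))*conj(exp(4*I*pi/5)) + 1*(exp(-2*I*pi/5))*conj(exp(2*I*pi/5))]
      = (1/5)[(1) + (exp(4*I*pi/5)) + (exp(-2*I*pi/5)) + (exp(2*I*pi/5)) + (exp(-4*I*pi/5))] = 0/5 = 0
(Exp terms are combined using exp(i*s)*conj(exp(i*t)) = exp(i*(s-t)), and sums of them are collapsed using the identity that for every m > 1 the m distinct m-th roots of unity sum to 0, e.g. 1 + exp(2*I*pi/3) + exp(-2*I*pi/3) = 0.)
Hence the multiplicities are chi_1: 1. Dimension check: dim(chi_0)*dim(chi_1) = 1*1 = 1 and sum (mult * dim) = 1*1 = 1.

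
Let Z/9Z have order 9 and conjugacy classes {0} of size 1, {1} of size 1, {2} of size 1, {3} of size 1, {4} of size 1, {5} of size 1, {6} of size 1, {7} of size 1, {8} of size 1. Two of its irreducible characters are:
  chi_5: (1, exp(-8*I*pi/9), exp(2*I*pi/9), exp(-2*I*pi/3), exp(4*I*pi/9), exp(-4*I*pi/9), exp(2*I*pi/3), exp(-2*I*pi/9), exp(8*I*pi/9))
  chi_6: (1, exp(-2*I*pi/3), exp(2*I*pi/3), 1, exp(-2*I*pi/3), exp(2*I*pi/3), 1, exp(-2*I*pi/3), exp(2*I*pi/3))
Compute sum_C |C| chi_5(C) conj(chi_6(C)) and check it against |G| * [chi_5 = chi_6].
Sum = 0; so <chi_5, chi_6> = 0 (distinct irreducibles are orthogonal).

Explanation: Compute term by term over conjugacy classes (|C| * chi_5(C) * conj(chi_6(C))):
  1*(1)*conj(1) + 1*(exp(-8*I*pi/9))*conj(exp(-2*I*pi/3)) + 1*(exp(2*I*pi/9))*conj(exp(2*I*pi/3)) + 1*(exp(-2*I*pi/3))*conj(1) + 1*(exp(4*I*pi/9))*conj(exp(-2*I*pi/3)) + 1*(exp(-4*I*pi/9))*conj(exp(2*I*pi/3)) + 1*(exp(2*I*pi/3))*conj(1) + 1*(exp(-2*I*pi/9))*conj(exp(-2*I*pi/3)) + 1*(exp(8*I*pi/9))*conj(exp(2*I*pi/3))
  = (1) + (exp(-2*I*pi/9)) + (exp(-4*I*pi/9)) + (exp(-2*I*pi/3)) + (exp(-8*I*pi/9)) + (exp(8*I*pi/9)) + (exp(2*I*pi/3)) + (exp(4*I*pi/9)) + (exp(2*I*pi/9))
  = 0.
(Exp terms are combined using exp(i*s)*conj(exp(i*t)) = exp(i*(s-t)), and sums of them are collapsed using the identity that for every m > 1 the m distinct m-th roots of unity sum to 0, e.g. 1 + exp(2*I*pi/3) + exp(-2*I*pi/3) = 0.)
Dividing by |G| = 9 gives 0/9 = 0, matching the row-orthogonality relation <chi_5, chi_6> = [chi_5 = chi_6].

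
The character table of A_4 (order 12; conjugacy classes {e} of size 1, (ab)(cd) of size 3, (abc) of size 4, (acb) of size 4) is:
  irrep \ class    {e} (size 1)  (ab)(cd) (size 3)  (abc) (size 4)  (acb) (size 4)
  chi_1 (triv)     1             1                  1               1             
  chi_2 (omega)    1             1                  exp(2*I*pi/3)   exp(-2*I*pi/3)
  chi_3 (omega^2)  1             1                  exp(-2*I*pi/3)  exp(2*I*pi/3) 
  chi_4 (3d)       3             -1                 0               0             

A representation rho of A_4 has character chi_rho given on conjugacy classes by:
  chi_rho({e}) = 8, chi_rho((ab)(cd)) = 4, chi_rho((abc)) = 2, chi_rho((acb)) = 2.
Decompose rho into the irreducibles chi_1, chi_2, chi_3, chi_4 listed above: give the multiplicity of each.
Multiplicities: chi_1: 3, chi_2: 1, chi_3: 1, chi_4: 1.

Working: Use <chi_rho, chi> = (1/|G|) sum_C |C| * chi_rho(C) * conj(chi(C)) with |G| = 12 for each irreducible chi in the table:
  <chi_rho, chi_1> = (1/12)[1*(8)*conj(1) + 3*(4)*conj(1) + 4*(2)*conj(1) + 4*(2)*conj(1)]
      = (1/12)[(8) + (12) + (8) + (8)] = 36/12 = 3
  <chi_rho, chi_2> = (1/12)[1*(8)*conj(1) + 3*(4)*conj(1) + 4*(2)*conj(exp(2*I*pi/3)) + 4*(2)*conj(exp(-2*I*pi/3))]
      = (1/12)[(8) + (12) + (4 + 12*exp(-2*I*pi/3) + 4*exp(2*I*pi/3)) + (4 + 4*exp(-2*I*pi/3) + 12*exp(2*I*pi/3))] = 12/12 = 1
  <chi_rho, chi_3> = (1/12)[1*(8)*conj(1) + 3*(4)*conj(1) + 4*(2)*conj(exp(-2*I*pi/3)) + 4*(2)*conj(exp(2*I*pi/3))]
      = (1/12)[(8) + (12) + (4 + 4*exp(-2*I*pi/3) + 12*exp(2*I*pi/3)) + (4 + 12*exp(-2*I*pi/3) + 4*exp(2*I*pi/3))] = 12/12 = 1
  <chi_rho, chi_4> = (1/12)[1*(8)*conj(3) + 3*(4)*conj(-1) + 4*(2)*conj(0) + 4*(2)*conj(0)]
      = (1/12)[(24) + (-12) + (0) + (0)] = 12/12 = 1
(Exp terms are combined using exp(i*s)*conj(exp(i*t)) = exp(i*(s-t)), and sums of them are collapsed using the identity that for every m > 1 the m distinct m-th roots of unity sum to 0, e.g. 1 + exp(2*I*pi/3) + exp(-2*I*pi/3) = 0.)
Dimension check: dim(rho) = sum (mult * dim) = 3*1 + 1*1 + 1*1 + 1*3 = 8 = chi_rho(e) = 8.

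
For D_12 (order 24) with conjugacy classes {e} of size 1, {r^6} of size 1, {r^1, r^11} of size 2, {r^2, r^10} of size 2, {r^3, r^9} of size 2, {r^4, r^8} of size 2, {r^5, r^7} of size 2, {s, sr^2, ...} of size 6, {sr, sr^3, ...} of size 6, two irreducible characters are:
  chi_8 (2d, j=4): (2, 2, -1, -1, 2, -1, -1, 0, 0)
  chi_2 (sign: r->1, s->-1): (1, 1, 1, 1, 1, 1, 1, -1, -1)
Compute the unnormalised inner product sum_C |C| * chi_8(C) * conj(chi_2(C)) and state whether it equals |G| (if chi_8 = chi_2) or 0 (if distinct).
Sum = 0; so <chi_8, chi_2> = 0 (distinct irreducibles are orthogonal).

Compute term by term over conjugacy classes (|C| * chi_8(C) * conj(chi_2(C))):
  1*(2)*conj(1) + 1*(2)*conj(1) + 2*(-1)*conj(1) + 2*(-1)*conj(1) + 2*(2)*conj(1) + 2*(-1)*conj(1) + 2*(-1)*conj(1) + 6*(0)*conj(-1) + 6*(0)*conj(-1)
  = (2) + (2) + (-2) + (-2) + (4) + (-2) + (-2) + (0) + (0)
  = 0.
Dividing by |G| = 24 gives 0/24 = 0, matching the row-orthogonality relation <chi_8, chi_2> = [chi_8 = chi_2].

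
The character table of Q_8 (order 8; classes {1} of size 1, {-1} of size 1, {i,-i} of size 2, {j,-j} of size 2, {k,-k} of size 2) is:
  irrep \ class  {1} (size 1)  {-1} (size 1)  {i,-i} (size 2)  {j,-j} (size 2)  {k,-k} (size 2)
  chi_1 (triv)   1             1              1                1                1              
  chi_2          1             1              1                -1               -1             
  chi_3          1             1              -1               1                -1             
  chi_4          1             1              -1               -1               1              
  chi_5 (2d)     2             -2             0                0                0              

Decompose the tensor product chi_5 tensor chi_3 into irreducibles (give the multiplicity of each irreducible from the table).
chi_5 tensor chi_3 = chi_5 (all other irreducibles have multiplicity 0).

Why: The character of a tensor product is the pointwise product (chi_5 * chi_3)(C) = chi_5(C) * chi_3(C):
  {1}: (2)*(1), {-1}: (-2)*(1), {i,-i}: (0)*(-1), {j,-j}: (0)*(1), {k,-k}: (0)*(-1)
so (chi_5 * chi_3) takes values
  {1} -> 2, {-1} -> -2, {i,-i} -> 0, {j,-j} -> 0, {k,-k} -> 0.
Now take the inner product of this character with each irreducible chi from the table, <chi_5*chi_3, chi> = (1/8) sum_C |C| (chi_5*chi_3)(C) conj(chi(C)):
  <chi_5*chi_3, chi_1> = (1/8)[1*(2)*conj(1) + 1*(-2)*conj(1) + 2*(0)*conj(1) + 2*(0)*conj(1) + 2*(0)*conj(1)]
      = (1/8)[(2) + (-2) + (0) + (0) + (0)] = 0/8 = 0
  <chi_5*chi_3, chi_2> = (1/8)[1*(2)*conj(1) + 1*(-2)*conj(1) + 2*(0)*conj(1) + 2*(0)*conj(-1) + 2*(0)*conj(-1)]
      = (1/8)[(2) + (-2) + (0) + (0) + (0)] = 0/8 = 0
  <chi_5*chi_3, chi_3> = (1/8)[1*(2)*conj(1) + 1*(-2)*conj(1) + 2*(0)*conj(-1) + 2*(0)*conj(1) + 2*(0)*conj(-1)]
      = (1/8)[(2) + (-2) + (0) + (0) + (0)] = 0/8 = 0
  <chi_5*chi_3, chi_4> = (1/8)[1*(2)*conj(1) + 1*(-2)*conj(1) + 2*(0)*conj(-1) + 2*(0)*conj(-1) + 2*(0)*conj(1)]
      = (1/8)[(2) + (-2) + (0) + (0) + (0)] = 0/8 = 0
  <chi_5*chi_3, chi_5> = (1/8)[1*(2)*conj(2) + 1*(-2)*conj(-2) + 2*(0)*conj(0) + 2*(0)*conj(0) + 2*(0)*conj(0)]
      = (1/8)[(4) + (4) + (0) + (0) + (0)] = 8/8 = 1
Hence the multiplicities are chi_5: 1. Dimension check: dim(chi_5)*dim(chi_3) = 2*1 = 2 and sum (mult * dim) = 1*2 = 2.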